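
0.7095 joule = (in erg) 7.095e+06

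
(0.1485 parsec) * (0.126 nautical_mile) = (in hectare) 1.069e+14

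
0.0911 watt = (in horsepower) 0.0001222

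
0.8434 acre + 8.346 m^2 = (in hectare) 0.3421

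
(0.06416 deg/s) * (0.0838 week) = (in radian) 56.75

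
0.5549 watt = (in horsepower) 0.0007441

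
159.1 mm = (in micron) 1.591e+05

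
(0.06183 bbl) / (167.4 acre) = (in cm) 1.451e-06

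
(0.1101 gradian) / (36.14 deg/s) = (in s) 0.002742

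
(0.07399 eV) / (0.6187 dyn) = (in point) 5.431e-12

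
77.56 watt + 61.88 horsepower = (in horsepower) 61.98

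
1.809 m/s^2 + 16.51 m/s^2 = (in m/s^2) 18.32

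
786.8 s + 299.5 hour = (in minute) 1.798e+04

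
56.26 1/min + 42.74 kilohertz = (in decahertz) 4274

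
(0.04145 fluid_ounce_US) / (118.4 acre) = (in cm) 2.558e-10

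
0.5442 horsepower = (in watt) 405.8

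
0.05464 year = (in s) 1.723e+06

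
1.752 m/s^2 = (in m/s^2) 1.752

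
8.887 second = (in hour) 0.002469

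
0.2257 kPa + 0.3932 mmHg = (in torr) 2.086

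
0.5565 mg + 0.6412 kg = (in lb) 1.414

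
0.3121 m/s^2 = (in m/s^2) 0.3121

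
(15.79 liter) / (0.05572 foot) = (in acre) 0.0002297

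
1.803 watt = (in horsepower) 0.002418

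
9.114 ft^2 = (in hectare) 8.467e-05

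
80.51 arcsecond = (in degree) 0.02236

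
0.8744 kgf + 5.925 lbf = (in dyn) 3.493e+06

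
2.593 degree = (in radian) 0.04526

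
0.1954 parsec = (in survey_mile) 3.746e+12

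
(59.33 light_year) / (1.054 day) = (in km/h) 2.219e+13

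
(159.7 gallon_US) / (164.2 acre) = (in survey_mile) 5.653e-10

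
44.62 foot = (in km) 0.0136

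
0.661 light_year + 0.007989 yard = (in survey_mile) 3.886e+12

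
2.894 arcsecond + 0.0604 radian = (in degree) 3.461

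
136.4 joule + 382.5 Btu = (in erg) 4.037e+12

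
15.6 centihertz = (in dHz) 1.56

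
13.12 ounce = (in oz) 13.12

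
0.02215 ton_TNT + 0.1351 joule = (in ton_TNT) 0.02215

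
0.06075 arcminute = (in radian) 1.767e-05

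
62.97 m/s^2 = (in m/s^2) 62.97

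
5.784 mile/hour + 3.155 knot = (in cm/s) 420.9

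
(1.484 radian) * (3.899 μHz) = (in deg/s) 0.0003315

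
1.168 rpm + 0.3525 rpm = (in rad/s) 0.1592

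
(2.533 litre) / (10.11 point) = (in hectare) 7.102e-05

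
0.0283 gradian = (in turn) 7.075e-05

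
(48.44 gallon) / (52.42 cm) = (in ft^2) 3.765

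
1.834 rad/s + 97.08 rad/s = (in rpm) 944.6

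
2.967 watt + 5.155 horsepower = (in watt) 3847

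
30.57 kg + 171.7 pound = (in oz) 3826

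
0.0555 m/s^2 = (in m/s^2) 0.0555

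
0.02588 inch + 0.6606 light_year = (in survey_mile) 3.883e+12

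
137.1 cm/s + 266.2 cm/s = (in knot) 7.84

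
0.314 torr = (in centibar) 0.04186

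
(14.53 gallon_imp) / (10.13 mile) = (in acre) 1.001e-09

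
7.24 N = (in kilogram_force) 0.7383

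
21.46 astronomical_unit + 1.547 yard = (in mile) 1.995e+09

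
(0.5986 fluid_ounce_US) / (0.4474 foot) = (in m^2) 0.0001298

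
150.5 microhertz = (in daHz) 1.505e-05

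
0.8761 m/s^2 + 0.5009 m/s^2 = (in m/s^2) 1.377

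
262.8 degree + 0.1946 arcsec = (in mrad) 4587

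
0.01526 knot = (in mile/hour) 0.01756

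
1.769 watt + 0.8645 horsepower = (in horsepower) 0.8669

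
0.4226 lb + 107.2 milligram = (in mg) 1.918e+05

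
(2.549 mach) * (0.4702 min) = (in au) 1.637e-07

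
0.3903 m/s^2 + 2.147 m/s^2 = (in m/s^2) 2.537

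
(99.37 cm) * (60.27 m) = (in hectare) 0.005989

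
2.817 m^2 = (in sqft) 30.32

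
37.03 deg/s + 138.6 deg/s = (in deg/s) 175.6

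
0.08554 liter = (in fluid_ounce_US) 2.892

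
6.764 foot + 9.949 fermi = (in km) 0.002062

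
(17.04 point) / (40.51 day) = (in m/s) 1.717e-09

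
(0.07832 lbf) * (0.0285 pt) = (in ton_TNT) 8.372e-16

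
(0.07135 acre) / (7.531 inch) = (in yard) 1651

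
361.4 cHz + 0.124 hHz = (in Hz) 16.01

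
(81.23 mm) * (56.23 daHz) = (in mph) 102.2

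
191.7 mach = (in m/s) 6.527e+04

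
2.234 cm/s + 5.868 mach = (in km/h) 7193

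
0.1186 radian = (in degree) 6.795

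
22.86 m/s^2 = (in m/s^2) 22.86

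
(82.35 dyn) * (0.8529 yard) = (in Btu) 6.087e-07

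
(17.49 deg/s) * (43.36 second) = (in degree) 758.4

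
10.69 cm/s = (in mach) 0.000314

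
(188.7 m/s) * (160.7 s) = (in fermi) 3.032e+19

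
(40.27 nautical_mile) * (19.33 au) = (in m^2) 2.157e+17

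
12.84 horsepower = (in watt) 9575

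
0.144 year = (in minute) 7.569e+04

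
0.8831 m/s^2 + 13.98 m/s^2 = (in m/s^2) 14.86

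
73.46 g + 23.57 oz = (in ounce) 26.16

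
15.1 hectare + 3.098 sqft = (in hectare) 15.1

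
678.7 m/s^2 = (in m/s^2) 678.7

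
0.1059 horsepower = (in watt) 78.97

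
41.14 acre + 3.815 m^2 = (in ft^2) 1.792e+06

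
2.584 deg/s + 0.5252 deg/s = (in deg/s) 3.109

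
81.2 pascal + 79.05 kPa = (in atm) 0.781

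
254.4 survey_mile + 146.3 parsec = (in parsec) 146.3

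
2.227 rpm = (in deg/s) 13.36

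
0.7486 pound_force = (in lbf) 0.7486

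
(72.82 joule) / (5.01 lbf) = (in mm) 3268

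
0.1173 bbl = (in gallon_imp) 4.102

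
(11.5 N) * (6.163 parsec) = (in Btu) 2.073e+15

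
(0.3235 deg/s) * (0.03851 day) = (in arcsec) 3.875e+06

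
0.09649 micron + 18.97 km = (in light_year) 2.005e-12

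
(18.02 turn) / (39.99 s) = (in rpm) 27.04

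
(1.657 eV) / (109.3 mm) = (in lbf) 5.46e-19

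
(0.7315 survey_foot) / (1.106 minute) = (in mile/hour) 0.007516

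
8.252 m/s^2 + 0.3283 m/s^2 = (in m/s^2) 8.58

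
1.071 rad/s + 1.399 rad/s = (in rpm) 23.59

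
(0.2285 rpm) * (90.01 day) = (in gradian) 1.185e+07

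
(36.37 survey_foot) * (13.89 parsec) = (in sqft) 5.114e+19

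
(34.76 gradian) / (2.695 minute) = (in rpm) 0.03224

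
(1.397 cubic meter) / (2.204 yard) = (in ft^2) 7.461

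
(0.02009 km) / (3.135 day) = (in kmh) 0.000267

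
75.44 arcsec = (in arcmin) 1.257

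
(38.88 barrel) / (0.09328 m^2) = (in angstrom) 6.627e+11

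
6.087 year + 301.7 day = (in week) 360.5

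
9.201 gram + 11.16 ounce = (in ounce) 11.48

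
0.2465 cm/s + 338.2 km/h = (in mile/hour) 210.2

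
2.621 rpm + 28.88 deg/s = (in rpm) 7.434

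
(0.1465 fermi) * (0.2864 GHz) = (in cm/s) 4.196e-06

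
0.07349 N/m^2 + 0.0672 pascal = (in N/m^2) 0.1407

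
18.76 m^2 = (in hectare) 0.001876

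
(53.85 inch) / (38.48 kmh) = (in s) 0.128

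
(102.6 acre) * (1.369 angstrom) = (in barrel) 0.0003575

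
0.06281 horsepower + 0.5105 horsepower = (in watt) 427.5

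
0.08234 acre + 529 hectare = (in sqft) 5.694e+07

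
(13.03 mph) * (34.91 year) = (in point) 1.818e+13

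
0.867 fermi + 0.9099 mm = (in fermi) 9.099e+11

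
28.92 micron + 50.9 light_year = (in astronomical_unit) 3.219e+06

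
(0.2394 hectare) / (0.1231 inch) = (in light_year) 8.093e-11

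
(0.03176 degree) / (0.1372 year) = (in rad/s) 1.281e-10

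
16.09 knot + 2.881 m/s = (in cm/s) 1116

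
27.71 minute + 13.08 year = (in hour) 1.146e+05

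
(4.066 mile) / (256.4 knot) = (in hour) 0.01378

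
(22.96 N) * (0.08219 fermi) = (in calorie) 4.51e-16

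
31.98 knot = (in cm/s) 1645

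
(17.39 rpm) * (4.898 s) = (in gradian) 567.8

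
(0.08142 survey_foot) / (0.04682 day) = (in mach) 1.802e-08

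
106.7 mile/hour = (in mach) 0.1401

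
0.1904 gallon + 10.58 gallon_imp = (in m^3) 0.04882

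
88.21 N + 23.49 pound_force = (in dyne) 1.927e+07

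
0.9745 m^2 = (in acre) 0.0002408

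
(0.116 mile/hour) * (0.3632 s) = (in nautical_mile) 1.017e-05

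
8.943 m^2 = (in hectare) 0.0008943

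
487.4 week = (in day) 3412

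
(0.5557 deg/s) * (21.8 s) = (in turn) 0.03365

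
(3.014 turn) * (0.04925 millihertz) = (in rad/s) 0.0009327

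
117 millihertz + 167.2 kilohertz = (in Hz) 1.672e+05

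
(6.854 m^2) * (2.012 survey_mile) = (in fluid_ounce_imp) 7.811e+08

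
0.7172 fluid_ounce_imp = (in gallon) 0.005383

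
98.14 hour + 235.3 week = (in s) 1.427e+08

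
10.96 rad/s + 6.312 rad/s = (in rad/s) 17.27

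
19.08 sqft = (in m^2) 1.773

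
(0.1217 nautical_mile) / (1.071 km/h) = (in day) 0.008769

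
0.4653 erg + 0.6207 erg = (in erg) 1.086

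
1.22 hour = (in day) 0.05083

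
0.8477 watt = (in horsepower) 0.001137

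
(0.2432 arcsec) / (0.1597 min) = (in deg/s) 7.05e-06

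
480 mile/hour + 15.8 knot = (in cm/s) 2.227e+04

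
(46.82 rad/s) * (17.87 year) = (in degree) 1.512e+12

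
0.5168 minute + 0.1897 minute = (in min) 0.7065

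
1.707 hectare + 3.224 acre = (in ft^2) 3.242e+05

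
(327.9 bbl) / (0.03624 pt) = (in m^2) 4.078e+06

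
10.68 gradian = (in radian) 0.1678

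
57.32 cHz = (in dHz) 5.732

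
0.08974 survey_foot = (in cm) 2.735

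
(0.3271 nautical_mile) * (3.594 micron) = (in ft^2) 0.02344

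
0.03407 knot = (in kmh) 0.0631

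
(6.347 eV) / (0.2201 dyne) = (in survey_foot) 1.516e-12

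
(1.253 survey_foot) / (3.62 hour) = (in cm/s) 0.002931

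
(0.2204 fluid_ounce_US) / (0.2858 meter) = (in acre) 5.636e-09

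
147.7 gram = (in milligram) 1.477e+05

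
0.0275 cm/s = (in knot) 0.0005346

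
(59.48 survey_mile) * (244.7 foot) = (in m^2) 7.14e+06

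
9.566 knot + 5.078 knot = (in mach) 0.02212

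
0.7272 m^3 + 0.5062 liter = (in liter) 727.7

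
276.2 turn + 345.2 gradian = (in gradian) 1.108e+05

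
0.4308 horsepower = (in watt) 321.2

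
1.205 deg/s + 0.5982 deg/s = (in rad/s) 0.03147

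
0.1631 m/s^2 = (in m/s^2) 0.1631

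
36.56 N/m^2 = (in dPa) 365.6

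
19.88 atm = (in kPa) 2014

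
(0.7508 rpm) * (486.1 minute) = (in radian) 2293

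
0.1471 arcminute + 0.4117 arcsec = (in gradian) 0.002851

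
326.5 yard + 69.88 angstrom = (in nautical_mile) 0.1612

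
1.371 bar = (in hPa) 1371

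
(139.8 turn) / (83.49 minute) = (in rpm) 1.674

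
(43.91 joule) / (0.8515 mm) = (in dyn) 5.157e+09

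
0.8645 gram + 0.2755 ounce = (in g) 8.675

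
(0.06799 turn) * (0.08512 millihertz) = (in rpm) 0.0003472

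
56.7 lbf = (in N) 252.2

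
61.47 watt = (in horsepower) 0.08243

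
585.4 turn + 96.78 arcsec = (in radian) 3678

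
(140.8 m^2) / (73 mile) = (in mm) 1.198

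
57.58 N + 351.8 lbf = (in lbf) 364.7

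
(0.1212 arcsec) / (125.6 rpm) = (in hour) 1.241e-11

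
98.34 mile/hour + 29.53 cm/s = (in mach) 0.13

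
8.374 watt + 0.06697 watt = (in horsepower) 0.01132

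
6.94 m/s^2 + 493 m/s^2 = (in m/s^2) 499.9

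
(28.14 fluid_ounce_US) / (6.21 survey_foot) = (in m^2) 0.0004397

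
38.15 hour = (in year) 0.004355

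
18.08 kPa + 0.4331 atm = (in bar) 0.6196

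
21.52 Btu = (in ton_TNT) 5.427e-06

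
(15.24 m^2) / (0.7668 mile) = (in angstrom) 1.235e+08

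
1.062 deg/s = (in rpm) 0.177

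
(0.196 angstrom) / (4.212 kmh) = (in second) 1.675e-11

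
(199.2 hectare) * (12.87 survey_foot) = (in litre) 7.814e+09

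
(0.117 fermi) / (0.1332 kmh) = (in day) 3.66e-20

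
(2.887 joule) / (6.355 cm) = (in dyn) 4.543e+06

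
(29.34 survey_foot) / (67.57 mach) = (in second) 0.0003887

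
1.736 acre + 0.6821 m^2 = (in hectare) 0.7026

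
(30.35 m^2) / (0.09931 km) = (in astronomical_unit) 2.043e-12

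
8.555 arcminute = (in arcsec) 513.3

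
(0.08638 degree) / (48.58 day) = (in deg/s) 2.058e-08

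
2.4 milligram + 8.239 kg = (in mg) 8.239e+06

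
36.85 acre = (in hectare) 14.91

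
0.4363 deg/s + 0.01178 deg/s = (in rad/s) 0.00782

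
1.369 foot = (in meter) 0.4173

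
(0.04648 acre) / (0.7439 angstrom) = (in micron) 2.529e+18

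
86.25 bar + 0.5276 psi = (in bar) 86.29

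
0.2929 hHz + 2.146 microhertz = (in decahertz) 2.929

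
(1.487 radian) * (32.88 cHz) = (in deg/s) 28.01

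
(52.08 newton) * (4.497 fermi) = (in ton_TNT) 5.598e-23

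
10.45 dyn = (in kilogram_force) 1.066e-05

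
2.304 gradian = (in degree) 2.074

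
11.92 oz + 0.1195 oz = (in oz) 12.04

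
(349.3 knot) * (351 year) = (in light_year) 0.0002102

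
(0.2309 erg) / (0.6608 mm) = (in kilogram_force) 3.563e-06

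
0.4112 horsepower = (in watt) 306.6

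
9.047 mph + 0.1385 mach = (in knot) 99.53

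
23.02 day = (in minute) 3.315e+04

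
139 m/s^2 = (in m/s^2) 139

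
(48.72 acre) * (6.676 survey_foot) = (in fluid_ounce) 1.357e+10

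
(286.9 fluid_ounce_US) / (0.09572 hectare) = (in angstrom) 8.864e+04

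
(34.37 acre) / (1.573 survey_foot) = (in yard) 3.173e+05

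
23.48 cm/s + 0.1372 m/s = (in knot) 0.7231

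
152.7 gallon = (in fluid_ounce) 1.955e+04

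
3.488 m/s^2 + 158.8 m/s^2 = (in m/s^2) 162.3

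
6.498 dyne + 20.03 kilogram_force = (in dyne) 1.964e+07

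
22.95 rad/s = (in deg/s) 1315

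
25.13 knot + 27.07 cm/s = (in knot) 25.66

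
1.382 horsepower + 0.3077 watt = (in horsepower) 1.382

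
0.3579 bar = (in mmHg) 268.4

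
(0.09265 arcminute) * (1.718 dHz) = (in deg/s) 0.0002653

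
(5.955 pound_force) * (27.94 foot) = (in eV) 1.408e+21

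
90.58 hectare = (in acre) 223.8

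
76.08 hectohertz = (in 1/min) 4.565e+05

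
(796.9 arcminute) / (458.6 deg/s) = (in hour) 8.045e-06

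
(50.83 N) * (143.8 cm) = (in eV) 4.562e+20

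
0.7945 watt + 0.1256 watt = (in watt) 0.9201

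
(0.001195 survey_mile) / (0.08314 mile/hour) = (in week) 8.556e-05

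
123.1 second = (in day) 0.001425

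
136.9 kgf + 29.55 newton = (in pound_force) 308.5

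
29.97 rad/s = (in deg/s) 1717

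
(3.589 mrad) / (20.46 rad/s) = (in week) 2.9e-10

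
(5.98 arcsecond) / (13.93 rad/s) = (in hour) 5.781e-10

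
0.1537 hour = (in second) 553.3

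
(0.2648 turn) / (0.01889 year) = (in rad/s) 2.793e-06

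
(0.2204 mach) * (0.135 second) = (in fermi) 1.013e+16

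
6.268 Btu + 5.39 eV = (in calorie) 1581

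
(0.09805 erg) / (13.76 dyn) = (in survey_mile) 4.428e-08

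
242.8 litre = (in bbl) 1.527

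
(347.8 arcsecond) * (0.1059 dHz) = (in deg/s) 0.001023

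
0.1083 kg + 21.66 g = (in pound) 0.2865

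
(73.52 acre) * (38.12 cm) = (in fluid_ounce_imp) 3.992e+09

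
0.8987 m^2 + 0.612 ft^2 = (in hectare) 9.556e-05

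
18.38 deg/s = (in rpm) 3.063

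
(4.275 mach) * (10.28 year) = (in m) 4.719e+11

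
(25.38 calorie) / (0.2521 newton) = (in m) 421.2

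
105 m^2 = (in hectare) 0.0105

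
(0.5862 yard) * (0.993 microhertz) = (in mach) 1.563e-09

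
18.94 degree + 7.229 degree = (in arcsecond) 9.421e+04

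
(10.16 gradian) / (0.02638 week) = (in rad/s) 1e-05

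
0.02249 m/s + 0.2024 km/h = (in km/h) 0.2834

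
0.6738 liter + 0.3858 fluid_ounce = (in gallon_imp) 0.1507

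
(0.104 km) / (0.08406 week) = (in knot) 0.003976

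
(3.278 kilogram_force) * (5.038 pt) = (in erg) 5.713e+05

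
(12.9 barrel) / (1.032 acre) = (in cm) 0.04911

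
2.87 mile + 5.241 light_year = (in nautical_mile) 2.677e+13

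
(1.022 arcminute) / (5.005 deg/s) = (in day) 3.939e-08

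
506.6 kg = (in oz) 1.787e+04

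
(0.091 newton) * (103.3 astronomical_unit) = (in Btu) 1.333e+09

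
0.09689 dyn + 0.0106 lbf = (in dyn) 4715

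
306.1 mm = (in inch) 12.05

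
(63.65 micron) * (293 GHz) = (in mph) 4.172e+07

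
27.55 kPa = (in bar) 0.2755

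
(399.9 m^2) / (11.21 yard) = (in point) 1.106e+05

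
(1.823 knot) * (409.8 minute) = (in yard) 2.522e+04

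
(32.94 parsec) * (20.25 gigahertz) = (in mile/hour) 4.604e+28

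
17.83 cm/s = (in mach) 0.0005236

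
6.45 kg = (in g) 6450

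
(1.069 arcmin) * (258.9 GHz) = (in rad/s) 8.051e+07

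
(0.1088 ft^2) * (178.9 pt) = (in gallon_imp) 0.1403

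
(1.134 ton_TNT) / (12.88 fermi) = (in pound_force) 8.281e+22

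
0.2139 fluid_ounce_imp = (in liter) 0.006078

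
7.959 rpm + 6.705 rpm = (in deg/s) 87.98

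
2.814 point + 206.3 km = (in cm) 2.063e+07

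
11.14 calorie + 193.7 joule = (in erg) 2.403e+09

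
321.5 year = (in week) 1.676e+04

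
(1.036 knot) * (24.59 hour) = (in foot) 1.548e+05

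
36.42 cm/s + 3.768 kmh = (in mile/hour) 3.156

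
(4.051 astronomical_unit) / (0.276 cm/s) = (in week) 3.631e+08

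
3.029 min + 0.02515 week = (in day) 0.1782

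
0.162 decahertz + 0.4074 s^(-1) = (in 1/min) 121.6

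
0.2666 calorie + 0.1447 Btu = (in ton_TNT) 3.675e-08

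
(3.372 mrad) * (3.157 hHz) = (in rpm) 10.17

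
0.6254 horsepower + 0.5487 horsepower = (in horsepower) 1.174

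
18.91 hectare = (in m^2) 1.891e+05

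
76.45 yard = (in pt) 1.982e+05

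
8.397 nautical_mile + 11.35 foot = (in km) 15.55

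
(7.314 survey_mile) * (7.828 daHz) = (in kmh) 3.317e+06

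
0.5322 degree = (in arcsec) 1916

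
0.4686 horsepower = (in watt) 349.4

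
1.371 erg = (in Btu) 1.299e-10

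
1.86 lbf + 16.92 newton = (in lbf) 5.664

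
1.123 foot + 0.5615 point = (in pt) 970.8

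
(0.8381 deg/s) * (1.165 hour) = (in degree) 3515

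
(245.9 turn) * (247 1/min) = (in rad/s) 6360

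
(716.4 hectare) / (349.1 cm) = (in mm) 2.052e+09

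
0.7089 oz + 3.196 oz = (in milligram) 1.107e+05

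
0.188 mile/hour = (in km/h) 0.3026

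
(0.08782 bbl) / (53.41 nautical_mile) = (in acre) 3.488e-11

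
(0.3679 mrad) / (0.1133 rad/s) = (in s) 0.003247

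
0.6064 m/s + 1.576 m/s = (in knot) 4.242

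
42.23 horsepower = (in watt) 3.149e+04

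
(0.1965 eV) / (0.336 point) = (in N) 2.656e-16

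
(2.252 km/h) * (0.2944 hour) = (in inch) 2.61e+04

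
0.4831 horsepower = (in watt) 360.2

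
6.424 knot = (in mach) 0.009706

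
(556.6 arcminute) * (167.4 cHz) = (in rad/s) 0.271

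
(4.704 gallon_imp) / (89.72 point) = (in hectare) 6.756e-05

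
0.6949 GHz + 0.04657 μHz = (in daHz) 6.949e+07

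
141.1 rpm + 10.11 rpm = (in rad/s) 15.83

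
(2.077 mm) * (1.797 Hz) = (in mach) 1.096e-05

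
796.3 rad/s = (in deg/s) 4.562e+04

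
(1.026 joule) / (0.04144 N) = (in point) 7.018e+04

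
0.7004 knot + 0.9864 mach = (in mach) 0.9875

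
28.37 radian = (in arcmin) 9.753e+04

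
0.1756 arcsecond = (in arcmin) 0.002927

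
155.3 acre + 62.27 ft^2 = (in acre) 155.3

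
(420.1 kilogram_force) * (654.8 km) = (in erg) 2.698e+16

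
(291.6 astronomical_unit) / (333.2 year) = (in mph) 9287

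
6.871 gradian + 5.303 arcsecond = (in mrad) 108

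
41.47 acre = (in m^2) 1.678e+05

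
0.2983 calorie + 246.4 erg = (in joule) 1.248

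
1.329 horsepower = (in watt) 991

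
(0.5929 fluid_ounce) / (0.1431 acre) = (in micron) 0.03028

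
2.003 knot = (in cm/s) 103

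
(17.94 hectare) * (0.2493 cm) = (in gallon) 1.181e+05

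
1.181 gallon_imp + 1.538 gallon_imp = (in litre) 12.36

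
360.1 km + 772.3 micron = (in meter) 3.601e+05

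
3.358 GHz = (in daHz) 3.358e+08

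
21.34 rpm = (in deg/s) 128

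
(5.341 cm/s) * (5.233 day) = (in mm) 2.415e+07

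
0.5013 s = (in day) 5.802e-06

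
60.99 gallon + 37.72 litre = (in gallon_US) 70.95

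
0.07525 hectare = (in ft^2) 8100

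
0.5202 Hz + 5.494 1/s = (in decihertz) 60.14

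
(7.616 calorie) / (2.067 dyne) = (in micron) 1.542e+12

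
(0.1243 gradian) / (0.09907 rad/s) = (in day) 2.281e-07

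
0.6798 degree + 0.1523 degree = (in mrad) 14.52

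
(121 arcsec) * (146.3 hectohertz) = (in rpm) 81.96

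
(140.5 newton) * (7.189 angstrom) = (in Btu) 9.573e-11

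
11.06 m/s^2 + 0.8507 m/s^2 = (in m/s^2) 11.91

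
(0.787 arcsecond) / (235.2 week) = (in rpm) 2.561e-13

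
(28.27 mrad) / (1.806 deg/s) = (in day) 1.038e-05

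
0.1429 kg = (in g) 142.9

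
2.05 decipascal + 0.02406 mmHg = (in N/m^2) 3.413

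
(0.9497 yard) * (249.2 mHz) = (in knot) 0.4207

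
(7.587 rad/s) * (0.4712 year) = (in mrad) 1.127e+11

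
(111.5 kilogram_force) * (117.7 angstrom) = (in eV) 8.033e+13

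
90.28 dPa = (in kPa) 0.009028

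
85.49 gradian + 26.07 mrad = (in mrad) 1369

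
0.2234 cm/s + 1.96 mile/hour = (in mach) 0.00258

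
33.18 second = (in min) 0.553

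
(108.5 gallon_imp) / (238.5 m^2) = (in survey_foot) 0.006785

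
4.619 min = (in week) 0.0004582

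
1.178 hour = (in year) 0.0001345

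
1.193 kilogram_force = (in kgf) 1.193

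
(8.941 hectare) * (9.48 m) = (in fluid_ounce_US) 2.866e+10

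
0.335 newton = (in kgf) 0.03416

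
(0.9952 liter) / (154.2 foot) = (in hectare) 2.117e-09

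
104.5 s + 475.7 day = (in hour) 1.142e+04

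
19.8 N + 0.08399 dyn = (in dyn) 1.98e+06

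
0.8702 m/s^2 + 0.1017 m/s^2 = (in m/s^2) 0.9719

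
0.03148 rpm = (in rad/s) 0.003297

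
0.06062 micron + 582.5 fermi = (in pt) 0.0001718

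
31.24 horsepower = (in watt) 2.33e+04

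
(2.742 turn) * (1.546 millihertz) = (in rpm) 0.2543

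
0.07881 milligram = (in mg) 0.07881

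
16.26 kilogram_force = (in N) 159.5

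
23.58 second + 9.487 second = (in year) 1.049e-06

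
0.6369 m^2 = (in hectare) 6.369e-05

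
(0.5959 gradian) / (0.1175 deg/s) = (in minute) 0.07607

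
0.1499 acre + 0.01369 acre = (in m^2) 662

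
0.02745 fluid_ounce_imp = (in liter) 0.0007799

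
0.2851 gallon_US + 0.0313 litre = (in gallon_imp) 0.2443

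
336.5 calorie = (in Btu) 1.334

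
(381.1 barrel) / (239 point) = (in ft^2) 7735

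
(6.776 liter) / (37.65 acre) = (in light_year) 4.701e-24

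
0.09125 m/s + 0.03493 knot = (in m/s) 0.1092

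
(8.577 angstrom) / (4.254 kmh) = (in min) 1.21e-11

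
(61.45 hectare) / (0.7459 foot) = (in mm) 2.703e+09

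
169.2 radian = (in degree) 9694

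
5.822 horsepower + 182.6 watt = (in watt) 4524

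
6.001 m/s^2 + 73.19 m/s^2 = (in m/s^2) 79.19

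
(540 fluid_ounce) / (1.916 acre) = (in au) 1.377e-17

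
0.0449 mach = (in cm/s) 1529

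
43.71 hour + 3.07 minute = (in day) 1.823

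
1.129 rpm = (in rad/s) 0.1182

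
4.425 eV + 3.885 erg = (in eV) 2.425e+12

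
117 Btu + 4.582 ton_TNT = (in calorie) 4.582e+09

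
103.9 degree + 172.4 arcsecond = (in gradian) 115.5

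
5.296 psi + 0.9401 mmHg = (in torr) 274.8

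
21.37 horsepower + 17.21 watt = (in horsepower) 21.39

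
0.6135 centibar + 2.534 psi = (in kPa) 18.08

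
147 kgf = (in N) 1442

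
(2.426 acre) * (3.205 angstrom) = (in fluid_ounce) 0.1064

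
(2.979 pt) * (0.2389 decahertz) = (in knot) 0.00488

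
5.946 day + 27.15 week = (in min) 2.822e+05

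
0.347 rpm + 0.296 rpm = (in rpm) 0.643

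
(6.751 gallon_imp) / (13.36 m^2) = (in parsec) 7.445e-20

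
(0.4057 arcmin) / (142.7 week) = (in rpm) 1.306e-11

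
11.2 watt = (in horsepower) 0.01502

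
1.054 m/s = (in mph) 2.358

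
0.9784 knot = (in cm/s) 50.33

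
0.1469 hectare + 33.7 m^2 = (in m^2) 1503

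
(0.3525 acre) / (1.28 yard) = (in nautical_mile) 0.6581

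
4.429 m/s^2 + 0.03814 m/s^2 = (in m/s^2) 4.467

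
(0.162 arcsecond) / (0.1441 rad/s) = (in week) 9.012e-12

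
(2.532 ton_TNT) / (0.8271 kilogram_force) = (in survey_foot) 4.285e+09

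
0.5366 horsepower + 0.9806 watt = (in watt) 401.1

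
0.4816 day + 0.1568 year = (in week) 8.245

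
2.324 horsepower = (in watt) 1733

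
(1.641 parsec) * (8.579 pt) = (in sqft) 1.65e+15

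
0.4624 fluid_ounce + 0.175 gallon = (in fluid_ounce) 22.86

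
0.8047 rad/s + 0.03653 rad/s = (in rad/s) 0.8412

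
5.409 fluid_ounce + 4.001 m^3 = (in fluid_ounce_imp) 1.408e+05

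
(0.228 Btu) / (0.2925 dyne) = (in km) 8.224e+04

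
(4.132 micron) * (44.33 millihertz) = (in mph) 4.097e-07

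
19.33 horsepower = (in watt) 1.441e+04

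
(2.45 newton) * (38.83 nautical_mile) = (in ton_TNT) 4.211e-05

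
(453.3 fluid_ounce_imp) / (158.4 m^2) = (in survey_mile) 5.052e-08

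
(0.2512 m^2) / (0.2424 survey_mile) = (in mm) 0.6439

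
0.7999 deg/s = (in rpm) 0.1333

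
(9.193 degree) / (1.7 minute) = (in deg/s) 0.09013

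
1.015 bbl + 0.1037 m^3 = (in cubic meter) 0.2651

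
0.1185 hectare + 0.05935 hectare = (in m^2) 1778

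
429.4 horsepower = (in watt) 3.202e+05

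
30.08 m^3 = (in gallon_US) 7946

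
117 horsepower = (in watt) 8.725e+04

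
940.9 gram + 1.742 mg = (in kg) 0.9409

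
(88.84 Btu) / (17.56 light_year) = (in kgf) 5.753e-14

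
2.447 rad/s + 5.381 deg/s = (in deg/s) 145.6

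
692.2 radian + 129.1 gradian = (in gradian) 4.42e+04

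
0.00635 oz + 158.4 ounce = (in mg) 4.491e+06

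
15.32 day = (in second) 1.324e+06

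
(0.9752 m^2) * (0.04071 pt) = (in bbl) 8.809e-05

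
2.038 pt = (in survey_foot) 0.002359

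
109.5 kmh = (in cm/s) 3042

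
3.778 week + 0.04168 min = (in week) 3.778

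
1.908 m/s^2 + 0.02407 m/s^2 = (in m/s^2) 1.932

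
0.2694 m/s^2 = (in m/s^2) 0.2694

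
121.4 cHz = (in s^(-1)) 1.214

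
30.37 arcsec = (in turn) 2.343e-05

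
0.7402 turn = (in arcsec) 9.593e+05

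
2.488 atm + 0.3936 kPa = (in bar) 2.525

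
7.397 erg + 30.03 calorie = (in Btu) 0.1191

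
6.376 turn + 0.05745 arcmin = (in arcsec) 8.263e+06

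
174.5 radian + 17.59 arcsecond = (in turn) 27.77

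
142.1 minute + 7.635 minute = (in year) 0.0002849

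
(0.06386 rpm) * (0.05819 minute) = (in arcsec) 4816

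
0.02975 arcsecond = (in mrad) 0.0001442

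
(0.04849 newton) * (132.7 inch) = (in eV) 1.02e+18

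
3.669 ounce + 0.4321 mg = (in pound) 0.2293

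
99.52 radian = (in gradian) 6336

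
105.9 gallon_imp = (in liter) 481.4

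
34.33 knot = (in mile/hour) 39.51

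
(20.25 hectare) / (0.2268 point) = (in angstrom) 2.531e+19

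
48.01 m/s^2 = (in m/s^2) 48.01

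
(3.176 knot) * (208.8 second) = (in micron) 3.412e+08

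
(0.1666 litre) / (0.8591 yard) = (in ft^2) 0.002283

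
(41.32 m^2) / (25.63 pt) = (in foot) 1.499e+04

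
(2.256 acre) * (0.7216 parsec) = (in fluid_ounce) 6.874e+24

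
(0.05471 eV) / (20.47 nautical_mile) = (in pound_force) 5.198e-26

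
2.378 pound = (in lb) 2.378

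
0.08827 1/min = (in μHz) 1471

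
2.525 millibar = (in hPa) 2.525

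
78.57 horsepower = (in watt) 5.859e+04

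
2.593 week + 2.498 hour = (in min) 2.629e+04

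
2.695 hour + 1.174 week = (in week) 1.19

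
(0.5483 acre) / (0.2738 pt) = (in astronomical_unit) 0.0001536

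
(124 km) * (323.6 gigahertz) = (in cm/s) 4.013e+18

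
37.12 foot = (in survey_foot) 37.12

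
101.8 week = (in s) 6.157e+07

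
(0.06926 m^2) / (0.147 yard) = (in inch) 20.29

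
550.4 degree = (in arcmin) 3.302e+04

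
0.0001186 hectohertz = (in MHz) 1.186e-08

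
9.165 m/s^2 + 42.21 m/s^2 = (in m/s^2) 51.38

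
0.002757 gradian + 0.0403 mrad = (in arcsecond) 17.25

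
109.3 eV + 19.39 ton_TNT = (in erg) 8.113e+17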